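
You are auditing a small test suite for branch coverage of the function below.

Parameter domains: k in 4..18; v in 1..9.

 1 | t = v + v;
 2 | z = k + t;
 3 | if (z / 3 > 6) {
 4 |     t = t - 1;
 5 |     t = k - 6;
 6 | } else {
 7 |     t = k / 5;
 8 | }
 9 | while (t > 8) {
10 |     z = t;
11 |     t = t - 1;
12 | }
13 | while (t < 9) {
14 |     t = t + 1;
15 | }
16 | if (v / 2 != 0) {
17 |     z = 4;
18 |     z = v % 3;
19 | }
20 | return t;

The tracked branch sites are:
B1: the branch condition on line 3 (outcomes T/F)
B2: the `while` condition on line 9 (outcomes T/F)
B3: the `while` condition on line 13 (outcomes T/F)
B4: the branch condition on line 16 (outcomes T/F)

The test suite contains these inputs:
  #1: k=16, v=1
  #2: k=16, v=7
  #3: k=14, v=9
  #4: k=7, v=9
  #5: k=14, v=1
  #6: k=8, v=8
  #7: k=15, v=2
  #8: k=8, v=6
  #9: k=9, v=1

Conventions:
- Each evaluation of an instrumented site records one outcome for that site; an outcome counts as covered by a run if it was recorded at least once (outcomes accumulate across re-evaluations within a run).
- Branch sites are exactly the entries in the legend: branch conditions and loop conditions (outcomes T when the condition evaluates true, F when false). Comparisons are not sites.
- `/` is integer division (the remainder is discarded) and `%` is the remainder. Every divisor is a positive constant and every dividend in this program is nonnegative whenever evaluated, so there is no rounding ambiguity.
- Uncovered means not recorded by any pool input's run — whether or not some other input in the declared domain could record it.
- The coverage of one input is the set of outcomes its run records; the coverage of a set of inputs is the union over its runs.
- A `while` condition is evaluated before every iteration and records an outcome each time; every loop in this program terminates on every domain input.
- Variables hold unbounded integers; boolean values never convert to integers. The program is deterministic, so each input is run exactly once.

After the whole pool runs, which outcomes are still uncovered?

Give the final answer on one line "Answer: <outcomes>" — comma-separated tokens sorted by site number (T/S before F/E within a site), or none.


test 1 (k=16, v=1) fires B1->F, B2->F, B3->T, B3->T, B3->T, B3->T, B3->T, B3->T, B3->F, B4->F; hits B1=F, B2=F, B3=T, B3=F, B4=F
test 2 (k=16, v=7) fires B1->T, B2->T, B2->T, B2->F, B3->T, B3->F, B4->T; hits B1=T, B2=T, B2=F, B3=T, B3=F, B4=T
test 3 (k=14, v=9) fires B1->T, B2->F, B3->T, B3->F, B4->T; hits B1=T, B2=F, B3=T, B3=F, B4=T
test 4 (k=7, v=9) fires B1->T, B2->F, B3->T, B3->T, B3->T, B3->T, B3->T, B3->T, B3->T, B3->T, B3->F, B4->T; hits B1=T, B2=F, B3=T, B3=F, B4=T
test 5 (k=14, v=1) fires B1->F, B2->F, B3->T, B3->T, B3->T, B3->T, B3->T, B3->T, B3->T, B3->F, B4->F; hits B1=F, B2=F, B3=T, B3=F, B4=F
test 6 (k=8, v=8) fires B1->T, B2->F, B3->T, B3->T, B3->T, B3->T, B3->T, B3->T, B3->T, B3->F, B4->T; hits B1=T, B2=F, B3=T, B3=F, B4=T
test 7 (k=15, v=2) fires B1->F, B2->F, B3->T, B3->T, B3->T, B3->T, B3->T, B3->T, B3->F, B4->T; hits B1=F, B2=F, B3=T, B3=F, B4=T
test 8 (k=8, v=6) fires B1->F, B2->F, B3->T, B3->T, B3->T, B3->T, B3->T, B3->T, B3->T, B3->T, B3->F, B4->T; hits B1=F, B2=F, B3=T, B3=F, B4=T
test 9 (k=9, v=1) fires B1->F, B2->F, B3->T, B3->T, B3->T, B3->T, B3->T, B3->T, B3->T, B3->T, B3->F, B4->F; hits B1=F, B2=F, B3=T, B3=F, B4=F
union over the pool: B1=T, B1=F, B2=T, B2=F, B3=T, B3=F, B4=T, B4=F
uncovered (0 of 8): none
Answer: none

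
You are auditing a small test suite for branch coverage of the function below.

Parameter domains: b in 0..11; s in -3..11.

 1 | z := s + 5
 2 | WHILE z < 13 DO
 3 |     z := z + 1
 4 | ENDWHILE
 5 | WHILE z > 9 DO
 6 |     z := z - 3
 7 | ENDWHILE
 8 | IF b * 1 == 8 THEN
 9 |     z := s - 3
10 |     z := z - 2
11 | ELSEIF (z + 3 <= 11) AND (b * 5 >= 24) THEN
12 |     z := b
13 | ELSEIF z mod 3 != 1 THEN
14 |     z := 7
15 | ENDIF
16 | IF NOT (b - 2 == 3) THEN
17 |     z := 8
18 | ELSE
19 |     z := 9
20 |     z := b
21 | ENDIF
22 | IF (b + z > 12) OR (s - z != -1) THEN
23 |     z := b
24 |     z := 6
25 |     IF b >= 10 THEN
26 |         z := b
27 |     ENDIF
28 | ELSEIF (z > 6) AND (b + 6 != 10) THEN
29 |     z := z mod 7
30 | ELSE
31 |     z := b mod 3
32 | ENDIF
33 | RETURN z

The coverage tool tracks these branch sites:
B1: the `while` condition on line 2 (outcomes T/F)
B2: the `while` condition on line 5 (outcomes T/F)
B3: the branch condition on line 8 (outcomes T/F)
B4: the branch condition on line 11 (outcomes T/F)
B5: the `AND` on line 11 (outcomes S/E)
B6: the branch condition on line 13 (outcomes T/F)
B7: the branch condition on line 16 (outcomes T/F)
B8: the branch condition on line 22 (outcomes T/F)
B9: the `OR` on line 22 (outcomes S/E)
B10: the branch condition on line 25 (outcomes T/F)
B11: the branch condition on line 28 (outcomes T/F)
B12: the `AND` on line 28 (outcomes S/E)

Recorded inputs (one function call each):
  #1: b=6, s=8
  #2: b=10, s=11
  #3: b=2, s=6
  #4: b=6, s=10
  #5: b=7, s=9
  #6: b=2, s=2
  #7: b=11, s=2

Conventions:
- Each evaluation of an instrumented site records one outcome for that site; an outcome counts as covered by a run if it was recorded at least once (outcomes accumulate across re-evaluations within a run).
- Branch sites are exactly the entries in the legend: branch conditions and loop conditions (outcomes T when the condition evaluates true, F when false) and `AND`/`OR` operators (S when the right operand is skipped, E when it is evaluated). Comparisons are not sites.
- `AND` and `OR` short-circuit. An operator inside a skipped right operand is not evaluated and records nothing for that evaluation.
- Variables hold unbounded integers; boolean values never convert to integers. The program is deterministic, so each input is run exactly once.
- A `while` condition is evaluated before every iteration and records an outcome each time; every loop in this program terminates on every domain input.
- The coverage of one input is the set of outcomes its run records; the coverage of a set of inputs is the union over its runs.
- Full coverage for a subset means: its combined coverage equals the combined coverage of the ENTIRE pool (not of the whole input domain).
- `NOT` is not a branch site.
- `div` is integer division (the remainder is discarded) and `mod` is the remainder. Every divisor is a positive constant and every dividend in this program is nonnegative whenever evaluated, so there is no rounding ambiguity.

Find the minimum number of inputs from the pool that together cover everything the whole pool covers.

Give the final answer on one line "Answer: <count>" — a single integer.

#1 (b=6, s=8) -> covered: B1=F, B2=T, B2=F, B3=F, B4=T, B5=E, B7=T, B8=T, B9=S, B10=F
#2 (b=10, s=11) -> covered: B1=F, B2=T, B2=F, B3=F, B4=T, B5=E, B7=T, B8=T, B9=S, B10=T
#3 (b=2, s=6) -> covered: B1=T, B1=F, B2=T, B2=F, B3=F, B4=F, B5=E, B6=F, B7=T, B8=T, B9=E, B10=F
#4 (b=6, s=10) -> covered: B1=F, B2=T, B2=F, B3=F, B4=F, B5=S, B6=T, B7=T, B8=T, B9=S, B10=F
#5 (b=7, s=9) -> covered: B1=F, B2=T, B2=F, B3=F, B4=T, B5=E, B7=T, B8=T, B9=S, B10=F
#6 (b=2, s=2) -> covered: B1=T, B1=F, B2=T, B2=F, B3=F, B4=F, B5=E, B6=F, B7=T, B8=T, B9=E, B10=F
#7 (b=11, s=2) -> covered: B1=T, B1=F, B2=T, B2=F, B3=F, B4=T, B5=E, B7=T, B8=T, B9=S, B10=T
together the pool reaches 17 outcomes: B1=T, B1=F, B2=T, B2=F, B3=F, B4=T, B4=F, B5=S, B5=E, B6=T, B6=F, B7=T, B8=T, B9=S, B9=E, B10=T, B10=F
no size-1 subset reaches all 17 outcomes (best union: 12/17)
no size-2 subset reaches all 17 outcomes (best union: 15/17)
inputs {2, 3, 4} (size 3) cover everything; no size-3 subset with a lexicographically smaller index list covers all 17

Answer: 3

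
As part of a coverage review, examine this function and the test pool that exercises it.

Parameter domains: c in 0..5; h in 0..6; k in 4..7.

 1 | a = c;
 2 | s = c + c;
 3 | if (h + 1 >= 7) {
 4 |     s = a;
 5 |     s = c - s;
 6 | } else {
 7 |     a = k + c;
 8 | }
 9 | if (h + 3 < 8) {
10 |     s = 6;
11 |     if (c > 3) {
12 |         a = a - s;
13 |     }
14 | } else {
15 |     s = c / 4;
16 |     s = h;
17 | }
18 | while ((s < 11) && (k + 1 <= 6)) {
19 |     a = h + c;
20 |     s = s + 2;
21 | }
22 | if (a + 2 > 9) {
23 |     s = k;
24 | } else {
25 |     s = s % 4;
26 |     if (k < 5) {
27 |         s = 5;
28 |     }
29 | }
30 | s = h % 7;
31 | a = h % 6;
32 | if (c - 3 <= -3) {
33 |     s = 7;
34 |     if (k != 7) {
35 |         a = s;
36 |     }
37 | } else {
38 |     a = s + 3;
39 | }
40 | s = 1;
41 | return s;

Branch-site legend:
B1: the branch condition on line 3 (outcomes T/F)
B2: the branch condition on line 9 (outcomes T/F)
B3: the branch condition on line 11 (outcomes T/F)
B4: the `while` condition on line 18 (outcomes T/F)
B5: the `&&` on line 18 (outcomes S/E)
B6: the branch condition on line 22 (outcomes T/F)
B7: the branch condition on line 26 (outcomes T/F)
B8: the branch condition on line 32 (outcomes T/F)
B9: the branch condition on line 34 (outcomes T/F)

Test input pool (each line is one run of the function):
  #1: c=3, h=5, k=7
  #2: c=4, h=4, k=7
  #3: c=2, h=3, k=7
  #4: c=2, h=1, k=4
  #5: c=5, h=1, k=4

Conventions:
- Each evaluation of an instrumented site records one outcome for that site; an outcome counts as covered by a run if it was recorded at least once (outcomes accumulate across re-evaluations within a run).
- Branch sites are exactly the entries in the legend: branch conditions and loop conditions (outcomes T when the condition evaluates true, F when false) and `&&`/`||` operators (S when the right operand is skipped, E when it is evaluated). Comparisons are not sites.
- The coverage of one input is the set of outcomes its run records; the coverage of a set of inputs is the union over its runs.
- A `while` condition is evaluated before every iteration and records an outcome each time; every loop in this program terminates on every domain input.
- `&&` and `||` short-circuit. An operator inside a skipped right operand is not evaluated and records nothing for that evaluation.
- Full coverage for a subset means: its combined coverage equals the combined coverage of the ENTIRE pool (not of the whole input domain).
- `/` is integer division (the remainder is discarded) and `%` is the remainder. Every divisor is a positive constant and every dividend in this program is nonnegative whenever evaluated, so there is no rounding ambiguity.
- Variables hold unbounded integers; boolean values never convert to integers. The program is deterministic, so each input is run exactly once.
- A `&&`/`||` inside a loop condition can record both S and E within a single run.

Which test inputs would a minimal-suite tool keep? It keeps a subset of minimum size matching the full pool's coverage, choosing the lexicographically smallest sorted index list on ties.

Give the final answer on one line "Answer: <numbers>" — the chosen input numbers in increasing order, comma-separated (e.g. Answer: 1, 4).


input #1 (c=3, h=5, k=7): covers B1=F, B2=F, B4=F, B5=E, B6=T, B8=F
input #2 (c=4, h=4, k=7): covers B1=F, B2=T, B3=T, B4=F, B5=E, B6=F, B7=F, B8=F
input #3 (c=2, h=3, k=7): covers B1=F, B2=T, B3=F, B4=F, B5=E, B6=T, B8=F
input #4 (c=2, h=1, k=4): covers B1=F, B2=T, B3=F, B4=T, B4=F, B5=S, B5=E, B6=F, B7=T, B8=F
input #5 (c=5, h=1, k=4): covers B1=F, B2=T, B3=T, B4=T, B4=F, B5=S, B5=E, B6=F, B7=T, B8=F
union over all inputs: B1=F, B2=T, B2=F, B3=T, B3=F, B4=T, B4=F, B5=S, B5=E, B6=T, B6=F, B7=T, B7=F, B8=F (14 outcomes)
no size-1 subset reaches all 14 outcomes (best union: 10/14)
no size-2 subset reaches all 14 outcomes (best union: 12/14)
the canonical winner is {1, 2, 4}: size 3, full 14-outcome coverage, earliest index list among size-3 covers
Answer: 1, 2, 4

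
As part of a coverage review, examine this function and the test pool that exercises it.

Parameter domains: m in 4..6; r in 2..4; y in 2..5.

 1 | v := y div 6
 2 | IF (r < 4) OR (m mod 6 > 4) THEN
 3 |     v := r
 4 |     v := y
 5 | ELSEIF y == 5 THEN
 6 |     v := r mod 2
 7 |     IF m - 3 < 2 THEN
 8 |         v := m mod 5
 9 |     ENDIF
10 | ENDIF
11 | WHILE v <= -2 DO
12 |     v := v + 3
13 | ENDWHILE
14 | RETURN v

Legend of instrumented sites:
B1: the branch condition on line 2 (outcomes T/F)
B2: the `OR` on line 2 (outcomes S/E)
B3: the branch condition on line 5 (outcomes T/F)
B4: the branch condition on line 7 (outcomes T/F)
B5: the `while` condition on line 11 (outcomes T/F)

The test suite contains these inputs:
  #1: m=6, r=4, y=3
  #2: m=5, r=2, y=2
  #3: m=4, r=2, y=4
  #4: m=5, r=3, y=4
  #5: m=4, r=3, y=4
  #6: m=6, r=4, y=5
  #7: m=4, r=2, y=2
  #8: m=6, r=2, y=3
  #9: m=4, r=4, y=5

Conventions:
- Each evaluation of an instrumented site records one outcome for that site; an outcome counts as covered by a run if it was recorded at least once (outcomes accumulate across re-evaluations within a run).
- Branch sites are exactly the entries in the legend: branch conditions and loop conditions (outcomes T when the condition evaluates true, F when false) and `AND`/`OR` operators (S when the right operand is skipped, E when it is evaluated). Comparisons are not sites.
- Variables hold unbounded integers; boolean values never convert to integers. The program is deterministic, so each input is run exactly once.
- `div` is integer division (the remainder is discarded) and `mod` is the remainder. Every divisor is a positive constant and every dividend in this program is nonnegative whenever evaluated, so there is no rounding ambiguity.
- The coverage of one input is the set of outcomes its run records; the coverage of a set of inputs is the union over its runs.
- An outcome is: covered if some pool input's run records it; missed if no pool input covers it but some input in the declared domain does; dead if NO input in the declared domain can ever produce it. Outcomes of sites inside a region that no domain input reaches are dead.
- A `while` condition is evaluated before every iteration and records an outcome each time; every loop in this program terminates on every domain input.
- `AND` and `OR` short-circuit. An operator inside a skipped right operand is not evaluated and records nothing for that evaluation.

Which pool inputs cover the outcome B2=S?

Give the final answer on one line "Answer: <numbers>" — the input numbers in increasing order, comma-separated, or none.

input #1 (m=6, r=4, y=3): misses B2=S
input #2 (m=5, r=2, y=2): covers B2=S
input #3 (m=4, r=2, y=4): covers B2=S
input #4 (m=5, r=3, y=4): covers B2=S
input #5 (m=4, r=3, y=4): covers B2=S
input #6 (m=6, r=4, y=5): misses B2=S
input #7 (m=4, r=2, y=2): covers B2=S
input #8 (m=6, r=2, y=3): covers B2=S
input #9 (m=4, r=4, y=5): misses B2=S

Answer: 2, 3, 4, 5, 7, 8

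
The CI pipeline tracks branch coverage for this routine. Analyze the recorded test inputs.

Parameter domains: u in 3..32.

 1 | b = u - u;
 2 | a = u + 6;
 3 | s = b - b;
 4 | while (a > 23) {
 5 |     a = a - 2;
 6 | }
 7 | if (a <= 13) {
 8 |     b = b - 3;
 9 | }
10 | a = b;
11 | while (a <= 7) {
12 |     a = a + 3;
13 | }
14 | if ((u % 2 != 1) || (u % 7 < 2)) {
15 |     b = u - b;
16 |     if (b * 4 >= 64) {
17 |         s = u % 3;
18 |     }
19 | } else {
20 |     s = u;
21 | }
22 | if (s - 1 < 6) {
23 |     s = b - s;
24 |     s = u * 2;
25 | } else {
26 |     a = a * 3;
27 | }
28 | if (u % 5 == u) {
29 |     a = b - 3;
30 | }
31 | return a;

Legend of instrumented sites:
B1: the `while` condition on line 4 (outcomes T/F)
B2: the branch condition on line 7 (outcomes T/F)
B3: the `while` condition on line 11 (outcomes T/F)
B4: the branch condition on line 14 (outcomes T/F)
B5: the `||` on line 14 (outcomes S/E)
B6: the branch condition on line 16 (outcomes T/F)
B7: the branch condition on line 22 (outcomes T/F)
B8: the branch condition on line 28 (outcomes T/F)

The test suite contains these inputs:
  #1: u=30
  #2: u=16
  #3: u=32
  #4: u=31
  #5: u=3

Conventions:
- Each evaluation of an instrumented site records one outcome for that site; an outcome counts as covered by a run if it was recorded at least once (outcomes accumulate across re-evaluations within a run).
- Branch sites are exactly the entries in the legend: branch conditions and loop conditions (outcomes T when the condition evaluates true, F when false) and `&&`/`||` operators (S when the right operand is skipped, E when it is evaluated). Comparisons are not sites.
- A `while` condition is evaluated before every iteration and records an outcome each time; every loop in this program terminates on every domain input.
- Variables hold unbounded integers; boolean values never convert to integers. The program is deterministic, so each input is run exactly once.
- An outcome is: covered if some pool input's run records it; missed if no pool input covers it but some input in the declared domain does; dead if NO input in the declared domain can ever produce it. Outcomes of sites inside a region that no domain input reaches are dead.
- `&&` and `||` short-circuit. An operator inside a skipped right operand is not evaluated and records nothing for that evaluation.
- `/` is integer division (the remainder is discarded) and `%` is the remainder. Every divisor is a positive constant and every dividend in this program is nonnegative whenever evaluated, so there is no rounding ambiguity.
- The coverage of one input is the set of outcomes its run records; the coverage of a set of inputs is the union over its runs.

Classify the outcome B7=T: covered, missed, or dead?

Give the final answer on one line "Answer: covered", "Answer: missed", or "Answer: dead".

B7=T is recorded by pool input(s) 1, 2, 3, 5 -> covered

Answer: covered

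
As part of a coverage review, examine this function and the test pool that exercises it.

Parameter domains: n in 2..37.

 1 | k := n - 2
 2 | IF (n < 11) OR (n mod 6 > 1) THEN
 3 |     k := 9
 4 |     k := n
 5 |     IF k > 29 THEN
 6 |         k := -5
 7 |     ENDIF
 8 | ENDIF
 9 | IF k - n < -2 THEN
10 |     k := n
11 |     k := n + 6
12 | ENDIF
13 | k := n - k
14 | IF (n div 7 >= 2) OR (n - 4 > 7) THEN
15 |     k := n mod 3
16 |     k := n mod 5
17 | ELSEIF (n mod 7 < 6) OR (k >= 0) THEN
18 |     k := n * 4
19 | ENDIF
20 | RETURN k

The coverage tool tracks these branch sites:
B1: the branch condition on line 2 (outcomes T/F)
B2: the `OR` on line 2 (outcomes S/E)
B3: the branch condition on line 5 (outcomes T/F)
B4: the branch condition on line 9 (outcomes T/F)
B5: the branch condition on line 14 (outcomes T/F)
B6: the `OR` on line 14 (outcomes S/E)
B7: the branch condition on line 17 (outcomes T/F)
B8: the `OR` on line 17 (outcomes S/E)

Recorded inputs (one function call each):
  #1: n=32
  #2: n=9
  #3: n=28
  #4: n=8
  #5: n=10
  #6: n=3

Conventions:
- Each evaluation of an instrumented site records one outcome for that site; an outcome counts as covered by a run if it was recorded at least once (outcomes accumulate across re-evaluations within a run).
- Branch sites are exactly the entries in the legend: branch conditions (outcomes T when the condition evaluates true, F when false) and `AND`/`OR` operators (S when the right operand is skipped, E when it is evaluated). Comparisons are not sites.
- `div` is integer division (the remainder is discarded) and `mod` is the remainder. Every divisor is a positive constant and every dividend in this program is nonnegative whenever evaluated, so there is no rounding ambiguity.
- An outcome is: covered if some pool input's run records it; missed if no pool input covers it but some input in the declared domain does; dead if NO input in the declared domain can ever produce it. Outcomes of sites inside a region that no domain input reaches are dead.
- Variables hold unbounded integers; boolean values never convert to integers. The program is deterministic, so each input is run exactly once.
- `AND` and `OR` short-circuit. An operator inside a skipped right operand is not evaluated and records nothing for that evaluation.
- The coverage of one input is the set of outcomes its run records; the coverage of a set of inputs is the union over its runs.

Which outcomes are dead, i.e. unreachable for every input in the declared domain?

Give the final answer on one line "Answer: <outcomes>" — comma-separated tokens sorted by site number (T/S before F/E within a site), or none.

exhaustive pass over the 36-input domain:
  B7=F: zero occurrences over every domain input -> dead
  reachable outcomes have witnesses, e.g. B1=T (e.g. n=2), B1=F (e.g. n=12), B2=S (e.g. n=2), B2=E (e.g. n=11)

Answer: B7=F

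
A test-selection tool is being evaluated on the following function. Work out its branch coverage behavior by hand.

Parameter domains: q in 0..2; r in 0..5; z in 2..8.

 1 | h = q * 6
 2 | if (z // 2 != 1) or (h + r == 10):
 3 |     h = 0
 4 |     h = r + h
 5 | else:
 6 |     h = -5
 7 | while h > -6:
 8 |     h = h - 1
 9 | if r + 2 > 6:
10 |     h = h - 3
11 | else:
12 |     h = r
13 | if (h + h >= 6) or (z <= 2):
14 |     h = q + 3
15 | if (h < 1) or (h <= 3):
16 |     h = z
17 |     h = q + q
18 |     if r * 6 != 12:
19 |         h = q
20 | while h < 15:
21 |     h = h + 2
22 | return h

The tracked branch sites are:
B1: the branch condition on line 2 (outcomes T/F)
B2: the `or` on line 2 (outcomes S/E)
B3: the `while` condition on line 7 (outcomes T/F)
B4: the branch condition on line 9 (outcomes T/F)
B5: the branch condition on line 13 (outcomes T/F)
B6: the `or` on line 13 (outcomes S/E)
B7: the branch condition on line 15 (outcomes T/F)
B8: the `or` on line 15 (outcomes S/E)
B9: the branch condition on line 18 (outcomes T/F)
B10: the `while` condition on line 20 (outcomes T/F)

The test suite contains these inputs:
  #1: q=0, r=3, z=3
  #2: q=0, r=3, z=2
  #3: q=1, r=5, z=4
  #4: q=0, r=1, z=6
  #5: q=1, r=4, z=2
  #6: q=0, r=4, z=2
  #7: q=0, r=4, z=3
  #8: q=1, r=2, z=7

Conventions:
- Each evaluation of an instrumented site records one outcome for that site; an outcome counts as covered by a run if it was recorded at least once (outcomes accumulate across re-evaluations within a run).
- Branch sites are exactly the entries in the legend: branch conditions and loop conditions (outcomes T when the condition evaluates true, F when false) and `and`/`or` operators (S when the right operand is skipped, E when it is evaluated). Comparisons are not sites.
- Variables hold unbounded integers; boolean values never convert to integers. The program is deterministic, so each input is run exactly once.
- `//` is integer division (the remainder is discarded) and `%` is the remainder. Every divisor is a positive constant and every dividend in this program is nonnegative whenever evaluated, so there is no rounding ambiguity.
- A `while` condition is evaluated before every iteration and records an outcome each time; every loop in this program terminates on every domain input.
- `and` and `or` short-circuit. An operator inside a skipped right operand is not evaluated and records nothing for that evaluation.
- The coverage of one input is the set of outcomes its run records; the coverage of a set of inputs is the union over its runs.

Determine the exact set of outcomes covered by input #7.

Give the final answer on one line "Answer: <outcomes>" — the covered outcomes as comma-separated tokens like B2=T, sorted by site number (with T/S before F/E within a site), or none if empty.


Simulating input #7 (q=0, r=4, z=3) step by step:
  B2->E, B1->F, B3->T, B3->F, B4->F, B6->S, B5->T, B8->E, B7->T, B9->T
  B10->T, B10->T, B10->T, B10->T, B10->T, B10->T, B10->T, B10->T, B10->F
collecting distinct outcomes: B1=F, B2=E, B3=T, B3=F, B4=F, B5=T, B6=S, B7=T, B8=E, B9=T, B10=T, B10=F
Answer: B1=F, B2=E, B3=T, B3=F, B4=F, B5=T, B6=S, B7=T, B8=E, B9=T, B10=T, B10=F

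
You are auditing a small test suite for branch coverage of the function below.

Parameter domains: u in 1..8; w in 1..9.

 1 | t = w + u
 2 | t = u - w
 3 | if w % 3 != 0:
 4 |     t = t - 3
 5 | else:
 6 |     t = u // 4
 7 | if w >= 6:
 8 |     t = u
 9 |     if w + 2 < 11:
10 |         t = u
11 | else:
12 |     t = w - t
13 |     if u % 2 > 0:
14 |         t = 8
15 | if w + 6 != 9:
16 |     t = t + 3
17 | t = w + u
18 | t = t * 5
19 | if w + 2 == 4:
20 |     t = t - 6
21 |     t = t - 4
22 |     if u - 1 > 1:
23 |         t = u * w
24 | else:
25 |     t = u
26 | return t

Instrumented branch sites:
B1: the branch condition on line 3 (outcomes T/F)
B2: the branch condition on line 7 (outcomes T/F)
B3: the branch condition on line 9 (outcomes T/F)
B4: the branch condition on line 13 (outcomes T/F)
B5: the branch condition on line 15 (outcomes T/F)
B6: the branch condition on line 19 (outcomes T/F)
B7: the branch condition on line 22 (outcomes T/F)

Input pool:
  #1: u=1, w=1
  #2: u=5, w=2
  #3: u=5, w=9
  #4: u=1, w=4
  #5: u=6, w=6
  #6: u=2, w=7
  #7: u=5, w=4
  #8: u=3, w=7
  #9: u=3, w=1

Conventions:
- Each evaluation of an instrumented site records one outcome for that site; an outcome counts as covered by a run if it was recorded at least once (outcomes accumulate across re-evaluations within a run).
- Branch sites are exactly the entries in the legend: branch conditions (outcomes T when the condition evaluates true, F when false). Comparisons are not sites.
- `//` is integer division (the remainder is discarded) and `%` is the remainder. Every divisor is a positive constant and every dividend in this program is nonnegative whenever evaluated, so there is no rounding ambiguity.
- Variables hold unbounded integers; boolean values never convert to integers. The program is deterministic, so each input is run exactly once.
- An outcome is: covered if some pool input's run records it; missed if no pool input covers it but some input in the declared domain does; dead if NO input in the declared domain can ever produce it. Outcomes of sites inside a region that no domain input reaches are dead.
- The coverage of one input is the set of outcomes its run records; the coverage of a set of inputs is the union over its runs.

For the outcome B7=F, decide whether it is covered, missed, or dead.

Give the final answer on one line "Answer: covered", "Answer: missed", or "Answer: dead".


no pool input records B7=F
but domain input (u=1, w=2) does record it -> reachable, so missed
Answer: missed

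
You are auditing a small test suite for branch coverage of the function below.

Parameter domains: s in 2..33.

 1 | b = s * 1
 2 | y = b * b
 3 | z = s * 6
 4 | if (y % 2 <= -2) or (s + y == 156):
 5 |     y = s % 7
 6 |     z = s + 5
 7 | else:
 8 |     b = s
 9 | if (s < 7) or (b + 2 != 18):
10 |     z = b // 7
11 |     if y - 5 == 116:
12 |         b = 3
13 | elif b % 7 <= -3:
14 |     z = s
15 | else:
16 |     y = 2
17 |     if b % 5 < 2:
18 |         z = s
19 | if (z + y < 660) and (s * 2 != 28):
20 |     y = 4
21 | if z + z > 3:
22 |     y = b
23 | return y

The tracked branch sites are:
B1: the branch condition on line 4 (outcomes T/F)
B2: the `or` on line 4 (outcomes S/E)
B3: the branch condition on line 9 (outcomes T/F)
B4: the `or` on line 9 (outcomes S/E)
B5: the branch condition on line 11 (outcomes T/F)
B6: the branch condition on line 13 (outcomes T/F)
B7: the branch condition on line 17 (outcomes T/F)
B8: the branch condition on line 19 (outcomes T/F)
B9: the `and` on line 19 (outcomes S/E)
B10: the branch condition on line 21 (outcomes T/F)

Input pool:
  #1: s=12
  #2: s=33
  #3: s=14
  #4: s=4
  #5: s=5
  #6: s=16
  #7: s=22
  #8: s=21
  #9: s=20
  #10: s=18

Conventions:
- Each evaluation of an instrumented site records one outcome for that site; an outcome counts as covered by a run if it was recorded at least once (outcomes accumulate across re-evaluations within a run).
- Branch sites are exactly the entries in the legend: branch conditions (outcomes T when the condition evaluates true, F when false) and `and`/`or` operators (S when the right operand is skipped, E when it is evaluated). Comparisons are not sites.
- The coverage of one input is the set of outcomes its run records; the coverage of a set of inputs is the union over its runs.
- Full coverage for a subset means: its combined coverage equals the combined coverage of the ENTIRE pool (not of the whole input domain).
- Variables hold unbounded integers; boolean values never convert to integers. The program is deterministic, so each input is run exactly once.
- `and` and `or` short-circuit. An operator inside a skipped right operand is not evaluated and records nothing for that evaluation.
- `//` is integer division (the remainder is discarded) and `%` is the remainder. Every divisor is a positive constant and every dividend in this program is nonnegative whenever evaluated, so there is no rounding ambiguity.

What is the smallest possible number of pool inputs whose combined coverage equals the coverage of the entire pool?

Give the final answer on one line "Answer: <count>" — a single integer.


input #1, s=12: events B2->E, B1->T, B4->E, B3->T, B5->F, B9->E, B8->T, B10->F; outcomes B1=T, B2=E, B3=T, B4=E, B5=F, B8=T, B9=E, B10=F
input #2, s=33: events B2->E, B1->F, B4->E, B3->T, B5->F, B9->S, B8->F, B10->T; outcomes B1=F, B2=E, B3=T, B4=E, B5=F, B8=F, B9=S, B10=T
input #3, s=14: events B2->E, B1->F, B4->E, B3->T, B5->F, B9->E, B8->F, B10->T; outcomes B1=F, B2=E, B3=T, B4=E, B5=F, B8=F, B9=E, B10=T
input #4, s=4: events B2->E, B1->F, B4->S, B3->T, B5->F, B9->E, B8->T, B10->F; outcomes B1=F, B2=E, B3=T, B4=S, B5=F, B8=T, B9=E, B10=F
input #5, s=5: events B2->E, B1->F, B4->S, B3->T, B5->F, B9->E, B8->T, B10->F; outcomes B1=F, B2=E, B3=T, B4=S, B5=F, B8=T, B9=E, B10=F
input #6, s=16: events B2->E, B1->F, B4->E, B3->F, B6->F, B7->T, B9->E, B8->T, B10->T; outcomes B1=F, B2=E, B3=F, B4=E, B6=F, B7=T, B8=T, B9=E, B10=T
input #7, s=22: events B2->E, B1->F, B4->E, B3->T, B5->F, B9->E, B8->T, B10->T; outcomes B1=F, B2=E, B3=T, B4=E, B5=F, B8=T, B9=E, B10=T
input #8, s=21: events B2->E, B1->F, B4->E, B3->T, B5->F, B9->E, B8->T, B10->T; outcomes B1=F, B2=E, B3=T, B4=E, B5=F, B8=T, B9=E, B10=T
input #9, s=20: events B2->E, B1->F, B4->E, B3->T, B5->F, B9->E, B8->T, B10->T; outcomes B1=F, B2=E, B3=T, B4=E, B5=F, B8=T, B9=E, B10=T
input #10, s=18: events B2->E, B1->F, B4->E, B3->T, B5->F, B9->E, B8->T, B10->T; outcomes B1=F, B2=E, B3=T, B4=E, B5=F, B8=T, B9=E, B10=T
pool-wide coverage (16 outcomes): B1=T, B1=F, B2=E, B3=T, B3=F, B4=S, B4=E, B5=F, B6=F, B7=T, B8=T, B8=F, B9=S, B9=E, B10=T, B10=F
no size-1 subset reaches all 16 outcomes (best union: 9/16)
no size-2 subset reaches all 16 outcomes (best union: 13/16)
no size-3 subset reaches all 16 outcomes (best union: 15/16)
inputs {1, 2, 4, 6} (size 4) cover everything; no size-4 subset with a lexicographically smaller index list covers all 16
Answer: 4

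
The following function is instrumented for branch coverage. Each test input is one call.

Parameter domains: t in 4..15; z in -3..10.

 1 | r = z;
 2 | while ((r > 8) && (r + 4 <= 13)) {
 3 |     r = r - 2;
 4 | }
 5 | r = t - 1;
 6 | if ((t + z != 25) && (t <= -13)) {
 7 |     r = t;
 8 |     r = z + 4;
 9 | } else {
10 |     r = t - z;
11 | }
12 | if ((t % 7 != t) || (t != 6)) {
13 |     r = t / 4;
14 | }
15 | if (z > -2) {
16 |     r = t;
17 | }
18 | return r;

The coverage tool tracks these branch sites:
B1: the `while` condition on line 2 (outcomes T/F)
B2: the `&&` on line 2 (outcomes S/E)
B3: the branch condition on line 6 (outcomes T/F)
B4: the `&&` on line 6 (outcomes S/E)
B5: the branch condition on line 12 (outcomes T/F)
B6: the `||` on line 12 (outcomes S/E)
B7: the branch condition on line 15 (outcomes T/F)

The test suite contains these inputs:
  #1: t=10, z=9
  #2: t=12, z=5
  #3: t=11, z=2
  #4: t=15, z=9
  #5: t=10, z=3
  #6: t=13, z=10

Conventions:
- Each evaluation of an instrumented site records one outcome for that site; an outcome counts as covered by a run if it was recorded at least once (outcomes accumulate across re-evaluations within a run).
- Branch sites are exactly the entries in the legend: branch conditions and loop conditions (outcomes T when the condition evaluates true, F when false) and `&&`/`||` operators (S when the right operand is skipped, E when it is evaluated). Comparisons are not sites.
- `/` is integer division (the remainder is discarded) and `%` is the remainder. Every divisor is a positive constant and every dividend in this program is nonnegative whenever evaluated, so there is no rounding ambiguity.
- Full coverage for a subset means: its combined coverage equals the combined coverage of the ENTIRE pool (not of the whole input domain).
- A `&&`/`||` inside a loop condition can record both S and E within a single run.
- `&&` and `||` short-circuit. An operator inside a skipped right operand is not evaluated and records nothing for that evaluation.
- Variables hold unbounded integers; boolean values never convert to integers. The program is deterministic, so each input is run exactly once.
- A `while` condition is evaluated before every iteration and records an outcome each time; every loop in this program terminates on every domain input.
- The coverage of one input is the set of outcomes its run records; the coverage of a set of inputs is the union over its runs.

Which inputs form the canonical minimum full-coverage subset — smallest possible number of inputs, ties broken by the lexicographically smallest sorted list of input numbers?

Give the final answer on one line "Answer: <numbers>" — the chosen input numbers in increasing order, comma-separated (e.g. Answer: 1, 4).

input #1 (t=10, z=9): events B2->E, B1->T, B2->S, B1->F, B4->E, B3->F, B6->S, B5->T, B7->T; covers B1=T, B1=F, B2=S, B2=E, B3=F, B4=E, B5=T, B6=S, B7=T
input #2 (t=12, z=5): events B2->S, B1->F, B4->E, B3->F, B6->S, B5->T, B7->T; covers B1=F, B2=S, B3=F, B4=E, B5=T, B6=S, B7=T
input #3 (t=11, z=2): events B2->S, B1->F, B4->E, B3->F, B6->S, B5->T, B7->T; covers B1=F, B2=S, B3=F, B4=E, B5=T, B6=S, B7=T
input #4 (t=15, z=9): events B2->E, B1->T, B2->S, B1->F, B4->E, B3->F, B6->S, B5->T, B7->T; covers B1=T, B1=F, B2=S, B2=E, B3=F, B4=E, B5=T, B6=S, B7=T
input #5 (t=10, z=3): events B2->S, B1->F, B4->E, B3->F, B6->S, B5->T, B7->T; covers B1=F, B2=S, B3=F, B4=E, B5=T, B6=S, B7=T
input #6 (t=13, z=10): events B2->E, B1->F, B4->E, B3->F, B6->S, B5->T, B7->T; covers B1=F, B2=E, B3=F, B4=E, B5=T, B6=S, B7=T
together the pool reaches 9 outcomes: B1=T, B1=F, B2=S, B2=E, B3=F, B4=E, B5=T, B6=S, B7=T
inputs {1} (size 1) cover everything; no size-1 subset with a lexicographically smaller index list covers all 9

Answer: 1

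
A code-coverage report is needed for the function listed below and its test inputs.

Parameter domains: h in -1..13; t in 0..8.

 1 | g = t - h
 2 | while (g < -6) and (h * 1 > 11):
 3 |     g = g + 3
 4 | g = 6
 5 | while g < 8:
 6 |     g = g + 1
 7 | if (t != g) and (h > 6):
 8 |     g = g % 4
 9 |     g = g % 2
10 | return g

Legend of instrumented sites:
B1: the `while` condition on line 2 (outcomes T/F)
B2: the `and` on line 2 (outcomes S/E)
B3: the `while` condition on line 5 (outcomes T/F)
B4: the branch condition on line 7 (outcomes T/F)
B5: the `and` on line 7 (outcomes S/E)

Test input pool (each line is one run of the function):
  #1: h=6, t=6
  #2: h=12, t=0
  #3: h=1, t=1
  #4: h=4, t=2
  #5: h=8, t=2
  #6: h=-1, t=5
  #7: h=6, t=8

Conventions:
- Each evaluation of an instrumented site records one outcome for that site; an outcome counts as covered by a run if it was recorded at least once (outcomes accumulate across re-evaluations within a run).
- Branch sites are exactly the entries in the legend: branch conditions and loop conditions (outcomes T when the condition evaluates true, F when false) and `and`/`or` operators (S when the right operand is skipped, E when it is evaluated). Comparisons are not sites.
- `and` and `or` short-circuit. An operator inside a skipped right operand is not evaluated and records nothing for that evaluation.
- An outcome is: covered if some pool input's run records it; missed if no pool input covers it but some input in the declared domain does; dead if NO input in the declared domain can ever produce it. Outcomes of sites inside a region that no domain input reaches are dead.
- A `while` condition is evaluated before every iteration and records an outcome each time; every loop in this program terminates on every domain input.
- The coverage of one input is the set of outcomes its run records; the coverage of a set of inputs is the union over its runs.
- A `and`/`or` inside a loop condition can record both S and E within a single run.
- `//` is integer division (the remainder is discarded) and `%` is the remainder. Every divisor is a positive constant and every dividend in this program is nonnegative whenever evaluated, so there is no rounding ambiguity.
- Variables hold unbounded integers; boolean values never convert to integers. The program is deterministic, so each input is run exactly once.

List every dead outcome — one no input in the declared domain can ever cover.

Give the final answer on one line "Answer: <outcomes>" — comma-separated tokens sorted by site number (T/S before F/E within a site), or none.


exhaustive pass over the 135-input domain:
  reachable outcomes have witnesses, e.g. B1=T (e.g. h=12, t=0), B1=F (e.g. h=-1, t=0), B2=S (e.g. h=-1, t=0), B2=E (e.g. h=7, t=0)
Answer: none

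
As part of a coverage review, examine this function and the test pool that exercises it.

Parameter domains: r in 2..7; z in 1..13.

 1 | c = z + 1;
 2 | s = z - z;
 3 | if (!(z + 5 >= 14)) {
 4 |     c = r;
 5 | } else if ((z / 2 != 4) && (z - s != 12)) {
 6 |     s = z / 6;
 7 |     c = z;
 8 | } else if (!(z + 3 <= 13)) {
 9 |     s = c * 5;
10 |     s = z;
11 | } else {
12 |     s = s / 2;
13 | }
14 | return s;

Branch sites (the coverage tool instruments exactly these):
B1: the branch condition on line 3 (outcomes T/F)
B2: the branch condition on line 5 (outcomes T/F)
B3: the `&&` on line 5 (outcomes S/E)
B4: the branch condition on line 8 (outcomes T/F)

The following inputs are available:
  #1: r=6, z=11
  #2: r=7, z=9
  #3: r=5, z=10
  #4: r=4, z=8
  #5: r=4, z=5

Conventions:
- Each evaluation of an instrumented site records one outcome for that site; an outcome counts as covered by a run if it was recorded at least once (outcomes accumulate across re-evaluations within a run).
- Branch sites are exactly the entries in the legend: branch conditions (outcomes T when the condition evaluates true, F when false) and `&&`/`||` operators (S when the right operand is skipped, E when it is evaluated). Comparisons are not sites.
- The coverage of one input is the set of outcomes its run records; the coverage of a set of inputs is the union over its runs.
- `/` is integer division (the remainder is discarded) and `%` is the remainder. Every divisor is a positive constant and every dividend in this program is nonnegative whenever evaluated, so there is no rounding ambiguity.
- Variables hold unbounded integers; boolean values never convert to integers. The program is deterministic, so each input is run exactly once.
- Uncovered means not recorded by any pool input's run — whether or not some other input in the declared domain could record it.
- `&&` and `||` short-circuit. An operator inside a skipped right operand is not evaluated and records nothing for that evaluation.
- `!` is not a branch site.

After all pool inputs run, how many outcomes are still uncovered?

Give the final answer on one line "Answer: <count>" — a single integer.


input #1, r=6, z=11: outcomes B1=F, B2=T, B3=E
input #2, r=7, z=9: outcomes B1=F, B2=F, B3=S, B4=F
input #3, r=5, z=10: outcomes B1=F, B2=T, B3=E
input #4, r=4, z=8: outcomes B1=T
input #5, r=4, z=5: outcomes B1=T
union over the pool: B1=T, B1=F, B2=T, B2=F, B3=S, B3=E, B4=F
uncovered (1 of 8): B4=T
Answer: 1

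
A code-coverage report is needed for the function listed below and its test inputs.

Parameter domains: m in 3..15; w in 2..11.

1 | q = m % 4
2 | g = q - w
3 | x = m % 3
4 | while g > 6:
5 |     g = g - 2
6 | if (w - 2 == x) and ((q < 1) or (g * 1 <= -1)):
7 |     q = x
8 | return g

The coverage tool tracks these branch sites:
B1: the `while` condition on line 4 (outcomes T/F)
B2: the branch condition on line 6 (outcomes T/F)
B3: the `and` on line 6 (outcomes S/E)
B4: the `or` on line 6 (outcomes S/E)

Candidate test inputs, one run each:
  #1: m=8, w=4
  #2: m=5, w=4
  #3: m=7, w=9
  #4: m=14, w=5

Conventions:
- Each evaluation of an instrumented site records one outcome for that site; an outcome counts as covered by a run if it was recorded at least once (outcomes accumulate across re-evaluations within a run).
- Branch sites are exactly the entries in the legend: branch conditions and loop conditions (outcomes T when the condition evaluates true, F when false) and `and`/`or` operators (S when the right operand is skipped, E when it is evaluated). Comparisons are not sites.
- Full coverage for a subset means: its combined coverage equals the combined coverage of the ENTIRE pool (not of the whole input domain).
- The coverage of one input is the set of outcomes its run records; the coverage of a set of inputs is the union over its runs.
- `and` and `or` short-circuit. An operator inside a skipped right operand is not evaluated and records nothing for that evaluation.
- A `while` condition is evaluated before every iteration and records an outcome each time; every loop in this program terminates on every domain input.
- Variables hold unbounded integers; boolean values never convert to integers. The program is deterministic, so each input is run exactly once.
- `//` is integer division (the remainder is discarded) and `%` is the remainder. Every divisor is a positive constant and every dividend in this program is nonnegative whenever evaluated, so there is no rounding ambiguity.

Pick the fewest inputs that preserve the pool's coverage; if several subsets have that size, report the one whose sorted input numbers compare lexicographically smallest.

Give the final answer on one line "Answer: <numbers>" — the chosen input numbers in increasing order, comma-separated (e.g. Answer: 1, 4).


run #1 (m=8, w=4) records B1=F, B2=T, B3=E, B4=S
run #2 (m=5, w=4) records B1=F, B2=T, B3=E, B4=E
run #3 (m=7, w=9) records B1=F, B2=F, B3=S
run #4 (m=14, w=5) records B1=F, B2=F, B3=S
pool-wide coverage (7 outcomes): B1=F, B2=T, B2=F, B3=S, B3=E, B4=S, B4=E
no size-1 subset reaches all 7 outcomes (best union: 4/7)
no size-2 subset reaches all 7 outcomes (best union: 6/7)
at size 3, {1, 2, 3} reaches all 7 outcomes; every lexicographically earlier size-3 subset fails
Answer: 1, 2, 3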